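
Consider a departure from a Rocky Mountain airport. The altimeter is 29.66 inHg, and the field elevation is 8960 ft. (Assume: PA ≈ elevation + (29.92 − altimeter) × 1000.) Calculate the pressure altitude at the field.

Pressure correction = (29.92 − 29.66) × 1000 = +260 ft.
Pressure altitude = 8960 + (+260) = 9220 ft.

9220 ft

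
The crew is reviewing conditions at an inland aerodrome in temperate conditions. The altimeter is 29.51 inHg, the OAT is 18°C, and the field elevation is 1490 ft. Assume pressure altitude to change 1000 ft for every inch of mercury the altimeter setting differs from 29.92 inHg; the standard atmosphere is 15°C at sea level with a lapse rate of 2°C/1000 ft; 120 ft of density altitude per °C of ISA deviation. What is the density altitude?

2716 ft

Pressure altitude = 1490 + (29.92 − 29.51) × 1000 = 1490 + (+410) = 1900 ft.
ISA temperature at 1900 ft = 15 − 2 × (1900/1000) = 11.2°C.
ISA deviation = 18 − 11.2 = +6.8°C.
Density altitude = 1900 + 120 × (6.8) = 2716 ft.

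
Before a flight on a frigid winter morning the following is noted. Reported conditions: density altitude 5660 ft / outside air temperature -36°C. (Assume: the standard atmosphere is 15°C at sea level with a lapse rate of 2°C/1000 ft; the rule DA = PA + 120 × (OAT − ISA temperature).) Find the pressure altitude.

9500 ft

DA = PA + 120 × (OAT − (15 − 2·PA/1000)) = PA + 120·OAT − 1800 + 0.24·PA = 1.24·PA + 120·OAT − 1800.
So 1.24·PA = 5660 − 120 × (-36) + 1800 = 11780.
PA = 11780 / 1.24 = 9500 ft.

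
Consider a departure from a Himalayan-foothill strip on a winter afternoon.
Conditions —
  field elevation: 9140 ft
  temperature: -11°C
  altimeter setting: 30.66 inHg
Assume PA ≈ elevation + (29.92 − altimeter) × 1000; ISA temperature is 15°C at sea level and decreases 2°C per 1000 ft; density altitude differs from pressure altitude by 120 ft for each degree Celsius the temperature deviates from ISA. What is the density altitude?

Pressure altitude = 9140 + (29.92 − 30.66) × 1000 = 9140 + (-740) = 8400 ft.
ISA temperature at 8400 ft = 15 − 2 × (8400/1000) = -1.8°C.
ISA deviation = -11 − (-1.8) = -9.2°C.
Density altitude = 8400 + 120 × (-9.2) = 7296 ft.

7296 ft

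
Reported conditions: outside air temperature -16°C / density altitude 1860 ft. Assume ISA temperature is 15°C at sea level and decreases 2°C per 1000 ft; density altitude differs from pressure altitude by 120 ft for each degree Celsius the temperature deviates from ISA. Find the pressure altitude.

4500 ft

DA = PA + 120 × (OAT − (15 − 2·PA/1000)) = PA + 120·OAT − 1800 + 0.24·PA = 1.24·PA + 120·OAT − 1800.
So 1.24·PA = 1860 − 120 × (-16) + 1800 = 5580.
PA = 5580 / 1.24 = 4500 ft.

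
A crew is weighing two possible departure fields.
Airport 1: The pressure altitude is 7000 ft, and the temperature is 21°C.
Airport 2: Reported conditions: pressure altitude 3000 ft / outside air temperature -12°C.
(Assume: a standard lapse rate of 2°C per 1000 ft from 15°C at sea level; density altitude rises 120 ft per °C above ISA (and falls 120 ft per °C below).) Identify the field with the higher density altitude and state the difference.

Airport 1 by 8920 ft

Airport 1: ISA temp = 1°C, deviation +20°C, DA = 7000 + 120 × 20 = 9400 ft.
Airport 2: ISA temp = 9°C, deviation -21°C, DA = 3000 + 120 × (-21) = 480 ft.
Airport 1 is higher by 9400 − 480 = 8920 ft.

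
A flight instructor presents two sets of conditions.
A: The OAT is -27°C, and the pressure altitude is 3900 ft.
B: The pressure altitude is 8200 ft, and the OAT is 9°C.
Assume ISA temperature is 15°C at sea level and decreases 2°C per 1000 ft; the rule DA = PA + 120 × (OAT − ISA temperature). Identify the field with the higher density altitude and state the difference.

A: ISA temp = 7.2°C, deviation -34.2°C, DA = 3900 + 120 × (-34.2) = -204 ft.
B: ISA temp = -1.4°C, deviation +10.4°C, DA = 8200 + 120 × 10.4 = 9448 ft.
B is higher by 9448 − (-204) = 9652 ft.

B by 9652 ft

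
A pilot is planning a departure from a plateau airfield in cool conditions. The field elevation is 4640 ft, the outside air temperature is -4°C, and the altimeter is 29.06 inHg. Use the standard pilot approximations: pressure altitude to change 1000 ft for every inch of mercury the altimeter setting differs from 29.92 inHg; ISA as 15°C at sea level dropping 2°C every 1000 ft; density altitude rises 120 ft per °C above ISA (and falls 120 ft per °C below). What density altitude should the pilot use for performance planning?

Pressure altitude = 4640 + (29.92 − 29.06) × 1000 = 4640 + (+860) = 5500 ft.
ISA temperature at 5500 ft = 15 − 2 × (5500/1000) = 4°C.
ISA deviation = -4 − 4 = -8°C.
Density altitude = 5500 + 120 × (-8) = 4540 ft.

4540 ft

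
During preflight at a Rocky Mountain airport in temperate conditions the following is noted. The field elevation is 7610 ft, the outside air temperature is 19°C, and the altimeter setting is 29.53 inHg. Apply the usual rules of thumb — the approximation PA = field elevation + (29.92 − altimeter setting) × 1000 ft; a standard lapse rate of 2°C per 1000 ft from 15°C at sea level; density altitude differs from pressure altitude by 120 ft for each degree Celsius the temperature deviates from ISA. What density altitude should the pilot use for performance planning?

Pressure altitude = 7610 + (29.92 − 29.53) × 1000 = 7610 + (+390) = 8000 ft.
ISA temperature at 8000 ft = 15 − 2 × (8000/1000) = -1°C.
ISA deviation = 19 − (-1) = +20°C.
Density altitude = 8000 + 120 × (20) = 10400 ft.

10400 ft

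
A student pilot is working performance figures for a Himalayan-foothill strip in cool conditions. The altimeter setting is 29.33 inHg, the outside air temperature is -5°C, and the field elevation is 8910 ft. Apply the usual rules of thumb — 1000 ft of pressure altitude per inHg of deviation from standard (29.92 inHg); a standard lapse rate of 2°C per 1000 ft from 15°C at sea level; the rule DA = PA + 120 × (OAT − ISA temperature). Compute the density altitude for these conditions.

Pressure altitude = 8910 + (29.92 − 29.33) × 1000 = 8910 + (+590) = 9500 ft.
ISA temperature at 9500 ft = 15 − 2 × (9500/1000) = -4°C.
ISA deviation = -5 − (-4) = -1°C.
Density altitude = 9500 + 120 × (-1) = 9380 ft.

9380 ft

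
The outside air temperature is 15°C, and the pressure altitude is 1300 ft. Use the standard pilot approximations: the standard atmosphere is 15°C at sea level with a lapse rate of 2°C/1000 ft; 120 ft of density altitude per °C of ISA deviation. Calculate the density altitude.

ISA temperature at 1300 ft = 15 − 2 × (1300/1000) = 12.4°C.
ISA deviation = 15 − 12.4 = +2.6°C.
Density altitude = 1300 + 120 × (2.6) = 1300 + (+312) = 1612 ft.

1612 ft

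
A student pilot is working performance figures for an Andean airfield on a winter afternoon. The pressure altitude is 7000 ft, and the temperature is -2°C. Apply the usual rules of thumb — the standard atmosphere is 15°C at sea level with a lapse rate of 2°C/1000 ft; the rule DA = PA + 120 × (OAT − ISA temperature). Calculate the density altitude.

ISA temperature at 7000 ft = 15 − 2 × (7000/1000) = 1°C.
ISA deviation = -2 − 1 = -3°C.
Density altitude = 7000 + 120 × (-3) = 7000 + (-360) = 6640 ft.

6640 ft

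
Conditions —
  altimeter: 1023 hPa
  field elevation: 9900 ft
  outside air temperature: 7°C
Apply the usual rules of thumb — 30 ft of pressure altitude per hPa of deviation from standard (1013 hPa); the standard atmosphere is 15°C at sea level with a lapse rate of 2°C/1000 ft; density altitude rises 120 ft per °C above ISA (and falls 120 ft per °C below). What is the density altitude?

10944 ft

Pressure altitude = 9900 + (1013 − 1023) × 30 = 9900 + (-300) = 9600 ft.
ISA temperature at 9600 ft = 15 − 2 × (9600/1000) = -4.2°C.
ISA deviation = 7 − (-4.2) = +11.2°C.
Density altitude = 9600 + 120 × (11.2) = 10944 ft.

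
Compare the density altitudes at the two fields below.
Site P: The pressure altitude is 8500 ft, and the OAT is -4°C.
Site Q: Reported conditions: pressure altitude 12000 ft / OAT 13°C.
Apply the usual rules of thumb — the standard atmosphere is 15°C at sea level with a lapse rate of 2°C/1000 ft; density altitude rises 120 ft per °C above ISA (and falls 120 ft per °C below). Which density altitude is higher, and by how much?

Site Q by 6380 ft

Site P: ISA temp = -2°C, deviation -2°C, DA = 8500 + 120 × (-2) = 8260 ft.
Site Q: ISA temp = -9°C, deviation +22°C, DA = 12000 + 120 × 22 = 14640 ft.
Site Q is higher by 14640 − 8260 = 6380 ft.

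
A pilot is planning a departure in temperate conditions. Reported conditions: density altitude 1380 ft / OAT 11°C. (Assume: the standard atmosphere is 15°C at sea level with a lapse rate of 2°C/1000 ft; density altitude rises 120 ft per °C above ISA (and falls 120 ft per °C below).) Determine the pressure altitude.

1500 ft

DA = PA + 120 × (OAT − (15 − 2·PA/1000)) = PA + 120·OAT − 1800 + 0.24·PA = 1.24·PA + 120·OAT − 1800.
So 1.24·PA = 1380 − 120 × 11 + 1800 = 1860.
PA = 1860 / 1.24 = 1500 ft.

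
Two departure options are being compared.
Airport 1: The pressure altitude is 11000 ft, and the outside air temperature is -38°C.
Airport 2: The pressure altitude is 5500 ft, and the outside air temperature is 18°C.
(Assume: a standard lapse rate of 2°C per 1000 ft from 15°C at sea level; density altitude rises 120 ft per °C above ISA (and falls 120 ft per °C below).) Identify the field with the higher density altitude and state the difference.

Airport 1 by 100 ft

Airport 1: ISA temp = -7°C, deviation -31°C, DA = 11000 + 120 × (-31) = 7280 ft.
Airport 2: ISA temp = 4°C, deviation +14°C, DA = 5500 + 120 × 14 = 7180 ft.
Airport 1 is higher by 7280 − 7180 = 100 ft.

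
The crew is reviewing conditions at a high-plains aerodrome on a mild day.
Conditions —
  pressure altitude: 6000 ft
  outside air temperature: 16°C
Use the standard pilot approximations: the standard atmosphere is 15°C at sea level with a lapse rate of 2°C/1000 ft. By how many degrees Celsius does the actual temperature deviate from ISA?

ISA+13°C

ISA temperature at 6000 ft = 15 − 2 × (6000/1000) = 3°C.
Deviation = OAT − ISA = 16 − 3 = +13°C.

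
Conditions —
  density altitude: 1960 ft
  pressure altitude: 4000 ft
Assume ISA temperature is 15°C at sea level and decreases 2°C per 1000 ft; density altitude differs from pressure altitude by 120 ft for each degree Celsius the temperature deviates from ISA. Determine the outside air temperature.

Density altitude − pressure altitude = 1960 − 4000 = -2040 ft.
At 120 ft/°C that is an ISA deviation of -2040/120 = -17°C.
ISA temperature at 4000 ft = 15 − 2 × (4000/1000) = 7°C.
OAT = ISA + deviation = 7 + (-17) = -10°C.

-10°C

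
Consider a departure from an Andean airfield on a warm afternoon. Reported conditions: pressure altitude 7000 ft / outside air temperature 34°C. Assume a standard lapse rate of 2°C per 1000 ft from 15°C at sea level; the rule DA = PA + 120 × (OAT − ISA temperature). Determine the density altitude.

10960 ft

ISA temperature at 7000 ft = 15 − 2 × (7000/1000) = 1°C.
ISA deviation = 34 − 1 = +33°C.
Density altitude = 7000 + 120 × (33) = 7000 + (+3960) = 10960 ft.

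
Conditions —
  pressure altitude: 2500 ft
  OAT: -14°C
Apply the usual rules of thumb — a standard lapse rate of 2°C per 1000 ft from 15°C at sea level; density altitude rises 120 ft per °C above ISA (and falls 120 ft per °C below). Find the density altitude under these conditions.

-380 ft

ISA temperature at 2500 ft = 15 − 2 × (2500/1000) = 10°C.
ISA deviation = -14 − 10 = -24°C.
Density altitude = 2500 + 120 × (-24) = 2500 + (-2880) = -380 ft.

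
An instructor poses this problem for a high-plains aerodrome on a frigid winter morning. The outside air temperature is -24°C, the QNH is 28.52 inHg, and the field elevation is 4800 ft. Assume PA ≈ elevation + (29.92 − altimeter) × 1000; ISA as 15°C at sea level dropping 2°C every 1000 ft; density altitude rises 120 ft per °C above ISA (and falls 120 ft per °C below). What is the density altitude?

Pressure altitude = 4800 + (29.92 − 28.52) × 1000 = 4800 + (+1400) = 6200 ft.
ISA temperature at 6200 ft = 15 − 2 × (6200/1000) = 2.6°C.
ISA deviation = -24 − 2.6 = -26.6°C.
Density altitude = 6200 + 120 × (-26.6) = 3008 ft.

3008 ft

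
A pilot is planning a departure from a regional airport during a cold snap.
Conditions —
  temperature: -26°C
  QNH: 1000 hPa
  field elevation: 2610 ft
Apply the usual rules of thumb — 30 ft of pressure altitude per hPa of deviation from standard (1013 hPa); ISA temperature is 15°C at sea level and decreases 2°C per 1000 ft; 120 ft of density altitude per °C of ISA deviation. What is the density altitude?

Pressure altitude = 2610 + (1013 − 1000) × 30 = 2610 + (+390) = 3000 ft.
ISA temperature at 3000 ft = 15 − 2 × (3000/1000) = 9°C.
ISA deviation = -26 − 9 = -35°C.
Density altitude = 3000 + 120 × (-35) = -1200 ft.

-1200 ft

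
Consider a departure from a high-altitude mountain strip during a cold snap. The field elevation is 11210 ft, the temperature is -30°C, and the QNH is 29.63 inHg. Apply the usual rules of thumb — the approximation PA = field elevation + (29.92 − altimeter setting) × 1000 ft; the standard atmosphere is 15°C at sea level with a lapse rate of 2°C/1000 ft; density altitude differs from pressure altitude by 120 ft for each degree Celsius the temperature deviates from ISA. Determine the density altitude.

Pressure altitude = 11210 + (29.92 − 29.63) × 1000 = 11210 + (+290) = 11500 ft.
ISA temperature at 11500 ft = 15 − 2 × (11500/1000) = -8°C.
ISA deviation = -30 − (-8) = -22°C.
Density altitude = 11500 + 120 × (-22) = 8860 ft.

8860 ft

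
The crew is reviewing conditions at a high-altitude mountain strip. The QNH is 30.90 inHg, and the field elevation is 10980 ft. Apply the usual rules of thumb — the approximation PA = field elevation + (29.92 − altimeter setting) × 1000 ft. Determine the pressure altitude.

Pressure correction = (29.92 − 30.90) × 1000 = -980 ft.
Pressure altitude = 10980 + (-980) = 10000 ft.

10000 ft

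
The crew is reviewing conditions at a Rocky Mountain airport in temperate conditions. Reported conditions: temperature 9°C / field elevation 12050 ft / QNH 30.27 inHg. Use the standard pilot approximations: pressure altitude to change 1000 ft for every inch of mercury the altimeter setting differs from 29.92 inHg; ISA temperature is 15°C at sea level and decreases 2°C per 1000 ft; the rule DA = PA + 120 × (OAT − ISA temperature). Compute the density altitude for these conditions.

13788 ft

Pressure altitude = 12050 + (29.92 − 30.27) × 1000 = 12050 + (-350) = 11700 ft.
ISA temperature at 11700 ft = 15 − 2 × (11700/1000) = -8.4°C.
ISA deviation = 9 − (-8.4) = +17.4°C.
Density altitude = 11700 + 120 × (17.4) = 13788 ft.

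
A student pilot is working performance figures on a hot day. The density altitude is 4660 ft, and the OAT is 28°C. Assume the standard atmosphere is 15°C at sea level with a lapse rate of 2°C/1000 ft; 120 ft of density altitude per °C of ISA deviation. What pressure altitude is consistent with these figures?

DA = PA + 120 × (OAT − (15 − 2·PA/1000)) = PA + 120·OAT − 1800 + 0.24·PA = 1.24·PA + 120·OAT − 1800.
So 1.24·PA = 4660 − 120 × 28 + 1800 = 3100.
PA = 3100 / 1.24 = 2500 ft.

2500 ft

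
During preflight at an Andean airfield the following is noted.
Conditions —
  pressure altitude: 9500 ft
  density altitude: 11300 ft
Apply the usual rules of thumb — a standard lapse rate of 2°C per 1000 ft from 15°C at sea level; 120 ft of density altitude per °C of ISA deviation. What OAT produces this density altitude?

Density altitude − pressure altitude = 11300 − 9500 = +1800 ft.
At 120 ft/°C that is an ISA deviation of 1800/120 = +15°C.
ISA temperature at 9500 ft = 15 − 2 × (9500/1000) = -4°C.
OAT = ISA + deviation = -4 + (+15) = 11°C.

11°C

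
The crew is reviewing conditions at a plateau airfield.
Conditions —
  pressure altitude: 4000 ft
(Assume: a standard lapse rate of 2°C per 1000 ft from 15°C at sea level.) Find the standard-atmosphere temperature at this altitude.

7°C

ISA temperature = 15 − 2 × (4000/1000) = 15 − 8 = 7°C.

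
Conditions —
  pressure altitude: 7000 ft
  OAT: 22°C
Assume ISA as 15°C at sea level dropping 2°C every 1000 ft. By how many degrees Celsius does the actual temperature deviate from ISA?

ISA+21°C

ISA temperature at 7000 ft = 15 − 2 × (7000/1000) = 1°C.
Deviation = OAT − ISA = 22 − 1 = +21°C.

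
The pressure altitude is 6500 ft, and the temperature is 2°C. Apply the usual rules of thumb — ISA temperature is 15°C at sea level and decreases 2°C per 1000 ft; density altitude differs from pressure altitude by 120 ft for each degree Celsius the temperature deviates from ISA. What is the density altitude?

6500 ft

ISA temperature at 6500 ft = 15 − 2 × (6500/1000) = 2°C.
ISA deviation = 2 − 2 = 0°C.
Density altitude = 6500 + 120 × (0) = 6500 + (0) = 6500 ft.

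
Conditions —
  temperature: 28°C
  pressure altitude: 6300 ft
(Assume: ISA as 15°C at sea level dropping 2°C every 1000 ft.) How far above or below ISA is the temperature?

ISA+25.6°C

ISA temperature at 6300 ft = 15 − 2 × (6300/1000) = 2.4°C.
Deviation = OAT − ISA = 28 − 2.4 = +25.6°C.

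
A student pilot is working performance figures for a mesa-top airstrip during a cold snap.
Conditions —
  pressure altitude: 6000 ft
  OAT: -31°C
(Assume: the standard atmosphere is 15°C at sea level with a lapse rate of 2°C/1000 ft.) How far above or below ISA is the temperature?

ISA-34°C

ISA temperature at 6000 ft = 15 − 2 × (6000/1000) = 3°C.
Deviation = OAT − ISA = -31 − 3 = -34°C.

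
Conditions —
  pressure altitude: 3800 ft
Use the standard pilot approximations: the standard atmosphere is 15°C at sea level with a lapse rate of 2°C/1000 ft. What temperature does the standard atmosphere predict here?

7.4°C

ISA temperature = 15 − 2 × (3800/1000) = 15 − 7.6 = 7.4°C.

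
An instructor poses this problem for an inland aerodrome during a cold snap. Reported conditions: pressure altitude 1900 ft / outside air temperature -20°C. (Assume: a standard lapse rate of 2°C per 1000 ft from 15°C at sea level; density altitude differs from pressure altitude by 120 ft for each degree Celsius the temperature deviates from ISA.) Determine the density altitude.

ISA temperature at 1900 ft = 15 − 2 × (1900/1000) = 11.2°C.
ISA deviation = -20 − 11.2 = -31.2°C.
Density altitude = 1900 + 120 × (-31.2) = 1900 + (-3744) = -1844 ft.

-1844 ft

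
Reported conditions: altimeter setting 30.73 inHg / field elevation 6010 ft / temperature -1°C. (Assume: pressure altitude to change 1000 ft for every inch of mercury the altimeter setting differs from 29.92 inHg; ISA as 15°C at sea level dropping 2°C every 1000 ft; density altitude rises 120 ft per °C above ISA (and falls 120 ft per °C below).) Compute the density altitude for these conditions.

Pressure altitude = 6010 + (29.92 − 30.73) × 1000 = 6010 + (-810) = 5200 ft.
ISA temperature at 5200 ft = 15 − 2 × (5200/1000) = 4.6°C.
ISA deviation = -1 − 4.6 = -5.6°C.
Density altitude = 5200 + 120 × (-5.6) = 4528 ft.

4528 ft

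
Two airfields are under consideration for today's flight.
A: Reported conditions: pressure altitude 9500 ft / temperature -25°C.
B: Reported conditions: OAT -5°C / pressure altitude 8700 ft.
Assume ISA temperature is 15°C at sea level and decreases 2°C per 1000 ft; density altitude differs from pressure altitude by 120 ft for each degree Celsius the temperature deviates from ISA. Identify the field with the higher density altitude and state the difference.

B by 1408 ft

A: ISA temp = -4°C, deviation -21°C, DA = 9500 + 120 × (-21) = 6980 ft.
B: ISA temp = -2.4°C, deviation -2.6°C, DA = 8700 + 120 × (-2.6) = 8388 ft.
B is higher by 8388 − 6980 = 1408 ft.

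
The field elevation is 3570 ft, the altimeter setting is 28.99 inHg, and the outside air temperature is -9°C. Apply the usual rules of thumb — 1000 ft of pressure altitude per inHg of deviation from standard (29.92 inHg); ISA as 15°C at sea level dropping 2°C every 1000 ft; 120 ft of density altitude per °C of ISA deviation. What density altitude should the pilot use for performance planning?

Pressure altitude = 3570 + (29.92 − 28.99) × 1000 = 3570 + (+930) = 4500 ft.
ISA temperature at 4500 ft = 15 − 2 × (4500/1000) = 6°C.
ISA deviation = -9 − 6 = -15°C.
Density altitude = 4500 + 120 × (-15) = 2700 ft.

2700 ft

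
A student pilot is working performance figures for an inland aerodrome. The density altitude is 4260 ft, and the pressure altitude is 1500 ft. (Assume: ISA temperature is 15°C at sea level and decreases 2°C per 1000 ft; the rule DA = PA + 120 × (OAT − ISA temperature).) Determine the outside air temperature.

35°C

Density altitude − pressure altitude = 4260 − 1500 = +2760 ft.
At 120 ft/°C that is an ISA deviation of 2760/120 = +23°C.
ISA temperature at 1500 ft = 15 − 2 × (1500/1000) = 12°C.
OAT = ISA + deviation = 12 + (+23) = 35°C.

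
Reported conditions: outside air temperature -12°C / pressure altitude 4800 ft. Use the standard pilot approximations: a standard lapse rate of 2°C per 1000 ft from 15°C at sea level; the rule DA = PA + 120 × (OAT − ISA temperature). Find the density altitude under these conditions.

ISA temperature at 4800 ft = 15 − 2 × (4800/1000) = 5.4°C.
ISA deviation = -12 − 5.4 = -17.4°C.
Density altitude = 4800 + 120 × (-17.4) = 4800 + (-2088) = 2712 ft.

2712 ft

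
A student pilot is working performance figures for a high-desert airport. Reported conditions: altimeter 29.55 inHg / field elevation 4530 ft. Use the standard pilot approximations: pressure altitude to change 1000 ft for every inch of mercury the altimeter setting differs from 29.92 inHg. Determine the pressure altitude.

4900 ft

Pressure correction = (29.92 − 29.55) × 1000 = +370 ft.
Pressure altitude = 4530 + (+370) = 4900 ft.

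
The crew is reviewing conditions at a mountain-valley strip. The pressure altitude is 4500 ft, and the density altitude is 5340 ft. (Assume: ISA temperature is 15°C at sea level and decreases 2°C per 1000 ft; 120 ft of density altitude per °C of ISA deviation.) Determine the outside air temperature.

13°C

Density altitude − pressure altitude = 5340 − 4500 = +840 ft.
At 120 ft/°C that is an ISA deviation of 840/120 = +7°C.
ISA temperature at 4500 ft = 15 − 2 × (4500/1000) = 6°C.
OAT = ISA + deviation = 6 + (+7) = 13°C.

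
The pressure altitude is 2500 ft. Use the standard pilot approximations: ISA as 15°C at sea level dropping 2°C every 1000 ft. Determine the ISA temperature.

ISA temperature = 15 − 2 × (2500/1000) = 15 − 5 = 10°C.

10°C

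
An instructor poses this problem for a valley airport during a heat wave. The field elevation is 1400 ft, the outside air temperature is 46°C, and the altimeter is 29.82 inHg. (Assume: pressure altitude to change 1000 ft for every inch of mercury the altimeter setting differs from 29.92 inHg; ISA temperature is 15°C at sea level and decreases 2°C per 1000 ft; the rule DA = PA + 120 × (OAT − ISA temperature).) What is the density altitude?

5580 ft

Pressure altitude = 1400 + (29.92 − 29.82) × 1000 = 1400 + (+100) = 1500 ft.
ISA temperature at 1500 ft = 15 − 2 × (1500/1000) = 12°C.
ISA deviation = 46 − 12 = +34°C.
Density altitude = 1500 + 120 × (34) = 5580 ft.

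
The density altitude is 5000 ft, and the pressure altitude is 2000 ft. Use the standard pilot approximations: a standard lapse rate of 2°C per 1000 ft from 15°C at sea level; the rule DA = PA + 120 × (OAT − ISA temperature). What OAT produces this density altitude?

36°C

Density altitude − pressure altitude = 5000 − 2000 = +3000 ft.
At 120 ft/°C that is an ISA deviation of 3000/120 = +25°C.
ISA temperature at 2000 ft = 15 − 2 × (2000/1000) = 11°C.
OAT = ISA + deviation = 11 + (+25) = 36°C.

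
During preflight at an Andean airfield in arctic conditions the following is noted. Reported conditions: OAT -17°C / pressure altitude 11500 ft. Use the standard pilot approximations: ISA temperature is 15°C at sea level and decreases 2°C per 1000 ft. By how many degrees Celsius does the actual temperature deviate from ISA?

ISA temperature at 11500 ft = 15 − 2 × (11500/1000) = -8°C.
Deviation = OAT − ISA = -17 − (-8) = -9°C.

ISA-9°C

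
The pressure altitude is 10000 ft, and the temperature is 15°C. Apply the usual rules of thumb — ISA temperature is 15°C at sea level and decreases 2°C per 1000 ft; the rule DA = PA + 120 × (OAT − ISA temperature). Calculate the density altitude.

ISA temperature at 10000 ft = 15 − 2 × (10000/1000) = -5°C.
ISA deviation = 15 − (-5) = +20°C.
Density altitude = 10000 + 120 × (20) = 10000 + (+2400) = 12400 ft.

12400 ft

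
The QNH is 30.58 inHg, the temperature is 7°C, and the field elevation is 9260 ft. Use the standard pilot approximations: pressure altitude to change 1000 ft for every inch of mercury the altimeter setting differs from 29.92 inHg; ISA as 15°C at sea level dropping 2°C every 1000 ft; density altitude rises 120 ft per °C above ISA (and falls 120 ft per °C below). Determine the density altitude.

Pressure altitude = 9260 + (29.92 − 30.58) × 1000 = 9260 + (-660) = 8600 ft.
ISA temperature at 8600 ft = 15 − 2 × (8600/1000) = -2.2°C.
ISA deviation = 7 − (-2.2) = +9.2°C.
Density altitude = 8600 + 120 × (9.2) = 9704 ft.

9704 ft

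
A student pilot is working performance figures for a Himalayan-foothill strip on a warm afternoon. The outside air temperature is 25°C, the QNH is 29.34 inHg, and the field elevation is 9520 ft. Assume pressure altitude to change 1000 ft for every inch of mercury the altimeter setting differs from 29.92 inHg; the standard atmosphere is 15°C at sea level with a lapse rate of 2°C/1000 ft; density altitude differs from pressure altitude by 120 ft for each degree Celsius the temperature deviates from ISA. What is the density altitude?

Pressure altitude = 9520 + (29.92 − 29.34) × 1000 = 9520 + (+580) = 10100 ft.
ISA temperature at 10100 ft = 15 − 2 × (10100/1000) = -5.2°C.
ISA deviation = 25 − (-5.2) = +30.2°C.
Density altitude = 10100 + 120 × (30.2) = 13724 ft.

13724 ft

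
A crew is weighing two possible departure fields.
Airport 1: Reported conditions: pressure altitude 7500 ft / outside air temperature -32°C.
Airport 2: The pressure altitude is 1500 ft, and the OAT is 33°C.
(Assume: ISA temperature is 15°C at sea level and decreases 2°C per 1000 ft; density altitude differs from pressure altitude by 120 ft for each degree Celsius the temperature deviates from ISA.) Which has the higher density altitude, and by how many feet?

Airport 2 by 360 ft

Airport 1: ISA temp = 0°C, deviation -32°C, DA = 7500 + 120 × (-32) = 3660 ft.
Airport 2: ISA temp = 12°C, deviation +21°C, DA = 1500 + 120 × 21 = 4020 ft.
Airport 2 is higher by 4020 − 3660 = 360 ft.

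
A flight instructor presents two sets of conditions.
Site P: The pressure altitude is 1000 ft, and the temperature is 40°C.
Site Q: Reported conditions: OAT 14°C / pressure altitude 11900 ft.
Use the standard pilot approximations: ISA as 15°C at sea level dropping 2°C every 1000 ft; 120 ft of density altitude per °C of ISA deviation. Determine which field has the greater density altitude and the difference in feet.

Site Q by 10396 ft

Site P: ISA temp = 13°C, deviation +27°C, DA = 1000 + 120 × 27 = 4240 ft.
Site Q: ISA temp = -8.8°C, deviation +22.8°C, DA = 11900 + 120 × 22.8 = 14636 ft.
Site Q is higher by 14636 − 4240 = 10396 ft.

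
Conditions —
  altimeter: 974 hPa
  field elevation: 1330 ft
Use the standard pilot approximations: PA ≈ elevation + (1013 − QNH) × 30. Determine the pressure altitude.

Pressure correction = (1013 − 974) × 30 = +1170 ft.
Pressure altitude = 1330 + (+1170) = 2500 ft.

2500 ft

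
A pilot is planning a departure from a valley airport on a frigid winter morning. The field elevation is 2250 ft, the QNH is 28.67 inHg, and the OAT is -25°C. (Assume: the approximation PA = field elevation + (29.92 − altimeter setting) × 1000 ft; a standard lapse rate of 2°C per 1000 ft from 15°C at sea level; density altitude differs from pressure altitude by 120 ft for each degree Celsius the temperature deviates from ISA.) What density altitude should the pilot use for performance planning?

-460 ft

Pressure altitude = 2250 + (29.92 − 28.67) × 1000 = 2250 + (+1250) = 3500 ft.
ISA temperature at 3500 ft = 15 − 2 × (3500/1000) = 8°C.
ISA deviation = -25 − 8 = -33°C.
Density altitude = 3500 + 120 × (-33) = -460 ft.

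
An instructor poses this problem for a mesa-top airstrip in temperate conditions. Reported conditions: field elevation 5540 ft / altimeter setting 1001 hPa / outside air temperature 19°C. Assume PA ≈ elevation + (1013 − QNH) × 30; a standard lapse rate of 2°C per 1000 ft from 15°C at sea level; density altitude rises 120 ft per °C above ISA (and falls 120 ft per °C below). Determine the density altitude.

Pressure altitude = 5540 + (1013 − 1001) × 30 = 5540 + (+360) = 5900 ft.
ISA temperature at 5900 ft = 15 − 2 × (5900/1000) = 3.2°C.
ISA deviation = 19 − 3.2 = +15.8°C.
Density altitude = 5900 + 120 × (15.8) = 7796 ft.

7796 ft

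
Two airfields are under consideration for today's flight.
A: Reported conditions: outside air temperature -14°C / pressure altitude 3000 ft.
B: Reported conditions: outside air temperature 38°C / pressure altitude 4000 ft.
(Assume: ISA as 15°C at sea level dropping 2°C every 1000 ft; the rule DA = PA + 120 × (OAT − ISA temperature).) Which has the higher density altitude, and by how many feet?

B by 7480 ft

A: ISA temp = 9°C, deviation -23°C, DA = 3000 + 120 × (-23) = 240 ft.
B: ISA temp = 7°C, deviation +31°C, DA = 4000 + 120 × 31 = 7720 ft.
B is higher by 7720 − 240 = 7480 ft.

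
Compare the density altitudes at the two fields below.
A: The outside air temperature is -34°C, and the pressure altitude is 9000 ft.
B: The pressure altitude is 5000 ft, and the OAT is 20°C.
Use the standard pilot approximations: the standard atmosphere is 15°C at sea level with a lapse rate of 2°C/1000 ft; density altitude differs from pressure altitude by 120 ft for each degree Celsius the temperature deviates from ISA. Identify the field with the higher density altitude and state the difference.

A: ISA temp = -3°C, deviation -31°C, DA = 9000 + 120 × (-31) = 5280 ft.
B: ISA temp = 5°C, deviation +15°C, DA = 5000 + 120 × 15 = 6800 ft.
B is higher by 6800 − 5280 = 1520 ft.

B by 1520 ft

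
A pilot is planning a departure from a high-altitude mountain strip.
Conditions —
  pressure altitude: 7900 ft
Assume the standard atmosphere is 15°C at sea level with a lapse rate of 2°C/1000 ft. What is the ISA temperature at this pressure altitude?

ISA temperature = 15 − 2 × (7900/1000) = 15 − 15.8 = -0.8°C.

-0.8°C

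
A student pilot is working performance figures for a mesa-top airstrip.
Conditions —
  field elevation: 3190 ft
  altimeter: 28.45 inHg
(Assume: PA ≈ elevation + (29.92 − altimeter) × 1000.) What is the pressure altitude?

4660 ft

Pressure correction = (29.92 − 28.45) × 1000 = +1470 ft.
Pressure altitude = 3190 + (+1470) = 4660 ft.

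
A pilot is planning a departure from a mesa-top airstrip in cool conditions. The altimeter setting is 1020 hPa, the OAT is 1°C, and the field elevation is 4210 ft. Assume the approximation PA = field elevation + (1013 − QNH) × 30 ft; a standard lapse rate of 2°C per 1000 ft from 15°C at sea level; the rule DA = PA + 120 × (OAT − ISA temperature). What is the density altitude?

Pressure altitude = 4210 + (1013 − 1020) × 30 = 4210 + (-210) = 4000 ft.
ISA temperature at 4000 ft = 15 − 2 × (4000/1000) = 7°C.
ISA deviation = 1 − 7 = -6°C.
Density altitude = 4000 + 120 × (-6) = 3280 ft.

3280 ft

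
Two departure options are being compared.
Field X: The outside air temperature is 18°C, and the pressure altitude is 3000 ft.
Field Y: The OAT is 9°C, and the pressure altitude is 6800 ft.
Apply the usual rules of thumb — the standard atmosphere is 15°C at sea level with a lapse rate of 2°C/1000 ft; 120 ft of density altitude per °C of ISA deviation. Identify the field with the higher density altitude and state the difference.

Field X: ISA temp = 9°C, deviation +9°C, DA = 3000 + 120 × 9 = 4080 ft.
Field Y: ISA temp = 1.4°C, deviation +7.6°C, DA = 6800 + 120 × 7.6 = 7712 ft.
Field Y is higher by 7712 − 4080 = 3632 ft.

Field Y by 3632 ft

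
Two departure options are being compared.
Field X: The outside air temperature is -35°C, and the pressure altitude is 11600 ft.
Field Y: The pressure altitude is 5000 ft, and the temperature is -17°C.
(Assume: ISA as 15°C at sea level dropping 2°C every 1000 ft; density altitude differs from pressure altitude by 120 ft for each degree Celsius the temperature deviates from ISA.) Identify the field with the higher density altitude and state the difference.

Field X: ISA temp = -8.2°C, deviation -26.8°C, DA = 11600 + 120 × (-26.8) = 8384 ft.
Field Y: ISA temp = 5°C, deviation -22°C, DA = 5000 + 120 × (-22) = 2360 ft.
Field X is higher by 8384 − 2360 = 6024 ft.

Field X by 6024 ft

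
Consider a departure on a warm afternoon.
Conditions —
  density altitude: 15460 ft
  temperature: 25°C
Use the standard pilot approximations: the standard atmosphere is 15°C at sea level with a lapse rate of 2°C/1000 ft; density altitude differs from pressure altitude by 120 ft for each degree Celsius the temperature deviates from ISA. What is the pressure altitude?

DA = PA + 120 × (OAT − (15 − 2·PA/1000)) = PA + 120·OAT − 1800 + 0.24·PA = 1.24·PA + 120·OAT − 1800.
So 1.24·PA = 15460 − 120 × 25 + 1800 = 14260.
PA = 14260 / 1.24 = 11500 ft.

11500 ft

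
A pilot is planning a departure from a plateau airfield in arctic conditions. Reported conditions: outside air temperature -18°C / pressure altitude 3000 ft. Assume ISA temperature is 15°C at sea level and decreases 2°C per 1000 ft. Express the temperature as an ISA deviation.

ISA temperature at 3000 ft = 15 − 2 × (3000/1000) = 9°C.
Deviation = OAT − ISA = -18 − 9 = -27°C.

ISA-27°C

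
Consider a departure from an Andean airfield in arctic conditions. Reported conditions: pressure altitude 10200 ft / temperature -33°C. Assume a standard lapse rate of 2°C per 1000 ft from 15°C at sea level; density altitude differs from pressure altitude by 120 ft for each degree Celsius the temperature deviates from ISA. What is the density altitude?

ISA temperature at 10200 ft = 15 − 2 × (10200/1000) = -5.4°C.
ISA deviation = -33 − (-5.4) = -27.6°C.
Density altitude = 10200 + 120 × (-27.6) = 10200 + (-3312) = 6888 ft.

6888 ft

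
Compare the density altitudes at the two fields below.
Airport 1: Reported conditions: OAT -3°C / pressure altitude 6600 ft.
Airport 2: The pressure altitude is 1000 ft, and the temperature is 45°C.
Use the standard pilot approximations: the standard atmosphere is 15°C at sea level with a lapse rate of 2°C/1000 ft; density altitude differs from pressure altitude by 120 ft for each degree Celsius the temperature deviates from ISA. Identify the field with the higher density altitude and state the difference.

Airport 1 by 1184 ft

Airport 1: ISA temp = 1.8°C, deviation -4.8°C, DA = 6600 + 120 × (-4.8) = 6024 ft.
Airport 2: ISA temp = 13°C, deviation +32°C, DA = 1000 + 120 × 32 = 4840 ft.
Airport 1 is higher by 6024 − 4840 = 1184 ft.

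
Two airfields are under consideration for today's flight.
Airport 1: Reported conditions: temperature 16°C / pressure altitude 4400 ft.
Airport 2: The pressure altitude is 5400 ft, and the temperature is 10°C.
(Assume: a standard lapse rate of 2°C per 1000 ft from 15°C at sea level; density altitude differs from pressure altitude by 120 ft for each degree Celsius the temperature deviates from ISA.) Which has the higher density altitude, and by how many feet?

Airport 1: ISA temp = 6.2°C, deviation +9.8°C, DA = 4400 + 120 × 9.8 = 5576 ft.
Airport 2: ISA temp = 4.2°C, deviation +5.8°C, DA = 5400 + 120 × 5.8 = 6096 ft.
Airport 2 is higher by 6096 − 5576 = 520 ft.

Airport 2 by 520 ft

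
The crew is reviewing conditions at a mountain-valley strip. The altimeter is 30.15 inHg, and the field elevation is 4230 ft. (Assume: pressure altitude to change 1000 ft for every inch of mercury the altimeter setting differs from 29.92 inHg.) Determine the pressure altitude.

4000 ft

Pressure correction = (29.92 − 30.15) × 1000 = -230 ft.
Pressure altitude = 4230 + (-230) = 4000 ft.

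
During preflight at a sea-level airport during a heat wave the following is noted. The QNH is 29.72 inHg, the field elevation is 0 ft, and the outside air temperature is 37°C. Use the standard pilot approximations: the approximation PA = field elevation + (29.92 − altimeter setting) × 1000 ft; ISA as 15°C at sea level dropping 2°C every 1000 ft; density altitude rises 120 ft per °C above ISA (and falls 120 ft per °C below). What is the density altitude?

Pressure altitude = 0 + (29.92 − 29.72) × 1000 = 0 + (+200) = 200 ft.
ISA temperature at 200 ft = 15 − 2 × (200/1000) = 14.6°C.
ISA deviation = 37 − 14.6 = +22.4°C.
Density altitude = 200 + 120 × (22.4) = 2888 ft.

2888 ft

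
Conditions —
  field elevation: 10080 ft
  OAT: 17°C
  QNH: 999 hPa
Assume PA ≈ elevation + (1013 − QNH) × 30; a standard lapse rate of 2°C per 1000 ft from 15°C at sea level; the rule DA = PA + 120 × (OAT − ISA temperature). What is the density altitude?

13260 ft

Pressure altitude = 10080 + (1013 − 999) × 30 = 10080 + (+420) = 10500 ft.
ISA temperature at 10500 ft = 15 − 2 × (10500/1000) = -6°C.
ISA deviation = 17 − (-6) = +23°C.
Density altitude = 10500 + 120 × (23) = 13260 ft.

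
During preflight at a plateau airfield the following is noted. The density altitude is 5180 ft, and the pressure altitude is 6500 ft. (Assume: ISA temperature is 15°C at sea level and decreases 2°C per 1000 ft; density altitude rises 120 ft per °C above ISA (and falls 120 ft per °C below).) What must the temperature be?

Density altitude − pressure altitude = 5180 − 6500 = -1320 ft.
At 120 ft/°C that is an ISA deviation of -1320/120 = -11°C.
ISA temperature at 6500 ft = 15 − 2 × (6500/1000) = 2°C.
OAT = ISA + deviation = 2 + (-11) = -9°C.

-9°C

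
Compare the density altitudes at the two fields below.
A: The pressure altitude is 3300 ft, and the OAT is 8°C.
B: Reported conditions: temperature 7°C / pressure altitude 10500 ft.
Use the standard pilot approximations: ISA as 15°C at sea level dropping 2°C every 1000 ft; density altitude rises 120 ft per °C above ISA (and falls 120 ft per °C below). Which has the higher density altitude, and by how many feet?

B by 8808 ft

A: ISA temp = 8.4°C, deviation -0.4°C, DA = 3300 + 120 × (-0.4) = 3252 ft.
B: ISA temp = -6°C, deviation +13°C, DA = 10500 + 120 × 13 = 12060 ft.
B is higher by 12060 − 3252 = 8808 ft.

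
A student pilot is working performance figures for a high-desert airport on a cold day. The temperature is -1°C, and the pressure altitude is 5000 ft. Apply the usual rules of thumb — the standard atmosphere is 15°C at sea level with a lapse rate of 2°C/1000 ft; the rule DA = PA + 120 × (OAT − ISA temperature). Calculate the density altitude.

ISA temperature at 5000 ft = 15 − 2 × (5000/1000) = 5°C.
ISA deviation = -1 − 5 = -6°C.
Density altitude = 5000 + 120 × (-6) = 5000 + (-720) = 4280 ft.

4280 ft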